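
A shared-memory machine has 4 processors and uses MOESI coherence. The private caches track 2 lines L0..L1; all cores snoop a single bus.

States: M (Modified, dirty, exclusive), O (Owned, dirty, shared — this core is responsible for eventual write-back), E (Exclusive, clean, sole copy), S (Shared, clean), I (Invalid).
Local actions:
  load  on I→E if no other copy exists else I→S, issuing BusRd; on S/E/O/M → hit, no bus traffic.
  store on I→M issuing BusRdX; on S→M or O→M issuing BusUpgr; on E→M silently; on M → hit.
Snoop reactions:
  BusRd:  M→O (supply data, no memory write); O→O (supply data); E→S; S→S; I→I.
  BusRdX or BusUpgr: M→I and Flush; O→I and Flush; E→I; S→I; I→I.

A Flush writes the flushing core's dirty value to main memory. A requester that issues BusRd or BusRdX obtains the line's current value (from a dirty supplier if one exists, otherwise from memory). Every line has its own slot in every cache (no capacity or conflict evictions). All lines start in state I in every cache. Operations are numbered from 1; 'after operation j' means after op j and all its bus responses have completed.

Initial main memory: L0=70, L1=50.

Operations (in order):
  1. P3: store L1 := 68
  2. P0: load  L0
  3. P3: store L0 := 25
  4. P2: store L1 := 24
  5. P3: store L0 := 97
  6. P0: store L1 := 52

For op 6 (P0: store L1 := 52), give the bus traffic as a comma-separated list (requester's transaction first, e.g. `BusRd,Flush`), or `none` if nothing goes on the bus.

bus = BusRdX,Flush

  op1 P3: store L1 := 68 → I/I/I/M on L1; bus BusRdX; mem=50
  op2 P0: load  L0 → E/I/I/I on L0; bus BusRd; mem=70
  op3 P3: store L0 := 25 → I/I/I/M on L0; bus BusRdX; mem=70
  op4 P2: store L1 := 24 → I/I/M/I on L1; bus BusRdX Flush; mem=68
  op5 P3: store L0 := 97 → I/I/I/M on L0; bus (none); mem=70
  op6 P0: store L1 := 52 → M/I/I/I on L1; bus BusRdX Flush; mem=24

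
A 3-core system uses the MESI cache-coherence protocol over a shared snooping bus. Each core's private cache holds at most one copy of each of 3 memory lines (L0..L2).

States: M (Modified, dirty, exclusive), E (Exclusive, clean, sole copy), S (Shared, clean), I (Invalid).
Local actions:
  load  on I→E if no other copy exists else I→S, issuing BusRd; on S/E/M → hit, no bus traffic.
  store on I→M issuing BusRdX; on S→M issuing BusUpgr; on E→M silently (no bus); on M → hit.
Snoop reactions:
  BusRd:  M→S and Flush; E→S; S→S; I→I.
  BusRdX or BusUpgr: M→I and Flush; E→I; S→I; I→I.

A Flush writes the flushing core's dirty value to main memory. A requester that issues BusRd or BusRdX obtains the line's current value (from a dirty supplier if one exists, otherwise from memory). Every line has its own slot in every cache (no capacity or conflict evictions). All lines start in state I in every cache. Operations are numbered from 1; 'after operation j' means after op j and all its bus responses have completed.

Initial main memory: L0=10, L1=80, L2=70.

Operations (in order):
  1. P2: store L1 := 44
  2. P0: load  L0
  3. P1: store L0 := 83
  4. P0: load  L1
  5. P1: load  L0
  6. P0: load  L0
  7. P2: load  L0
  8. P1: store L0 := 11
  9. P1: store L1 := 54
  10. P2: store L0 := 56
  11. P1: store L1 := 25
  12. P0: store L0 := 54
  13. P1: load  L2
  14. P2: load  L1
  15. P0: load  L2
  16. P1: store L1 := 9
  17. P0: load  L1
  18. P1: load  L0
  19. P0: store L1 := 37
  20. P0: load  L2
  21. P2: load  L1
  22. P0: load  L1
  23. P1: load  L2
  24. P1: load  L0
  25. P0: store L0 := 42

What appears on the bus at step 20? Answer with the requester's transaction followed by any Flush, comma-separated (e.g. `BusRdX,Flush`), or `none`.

bus = none

  op1 P2: store L1 := 44 → I/I/M on L1; bus BusRdX; mem=80
  op2 P0: load  L0 → E/I/I on L0; bus BusRd; mem=10
  op3 P1: store L0 := 83 → I/M/I on L0; bus BusRdX; mem=10
  op4 P0: load  L1 → S/I/S on L1; bus BusRd Flush; mem=44
  op5 P1: load  L0 → I/M/I on L0; bus (none); mem=10
  op6 P0: load  L0 → S/S/I on L0; bus BusRd Flush; mem=83
  op7 P2: load  L0 → S/S/S on L0; bus BusRd; mem=83
  op8 P1: store L0 := 11 → I/M/I on L0; bus BusUpgr; mem=83
  op9 P1: store L1 := 54 → I/M/I on L1; bus BusRdX; mem=44
  op10 P2: store L0 := 56 → I/I/M on L0; bus BusRdX Flush; mem=11
  op11 P1: store L1 := 25 → I/M/I on L1; bus (none); mem=44
  op12 P0: store L0 := 54 → M/I/I on L0; bus BusRdX Flush; mem=56
  op13 P1: load  L2 → I/E/I on L2; bus BusRd; mem=70
  op14 P2: load  L1 → I/S/S on L1; bus BusRd Flush; mem=25
  op15 P0: load  L2 → S/S/I on L2; bus BusRd; mem=70
  op16 P1: store L1 := 9 → I/M/I on L1; bus BusUpgr; mem=25
  op17 P0: load  L1 → S/S/I on L1; bus BusRd Flush; mem=9
  op18 P1: load  L0 → S/S/I on L0; bus BusRd Flush; mem=54
  op19 P0: store L1 := 37 → M/I/I on L1; bus BusUpgr; mem=9
  op20 P0: load  L2 → S/S/I on L2; bus (none); mem=70
  op21 P2: load  L1 → S/I/S on L1; bus BusRd Flush; mem=37
  op22 P0: load  L1 → S/I/S on L1; bus (none); mem=37
  op23 P1: load  L2 → S/S/I on L2; bus (none); mem=70
  op24 P1: load  L0 → S/S/I on L0; bus (none); mem=54
  op25 P0: store L0 := 42 → M/I/I on L0; bus BusUpgr; mem=54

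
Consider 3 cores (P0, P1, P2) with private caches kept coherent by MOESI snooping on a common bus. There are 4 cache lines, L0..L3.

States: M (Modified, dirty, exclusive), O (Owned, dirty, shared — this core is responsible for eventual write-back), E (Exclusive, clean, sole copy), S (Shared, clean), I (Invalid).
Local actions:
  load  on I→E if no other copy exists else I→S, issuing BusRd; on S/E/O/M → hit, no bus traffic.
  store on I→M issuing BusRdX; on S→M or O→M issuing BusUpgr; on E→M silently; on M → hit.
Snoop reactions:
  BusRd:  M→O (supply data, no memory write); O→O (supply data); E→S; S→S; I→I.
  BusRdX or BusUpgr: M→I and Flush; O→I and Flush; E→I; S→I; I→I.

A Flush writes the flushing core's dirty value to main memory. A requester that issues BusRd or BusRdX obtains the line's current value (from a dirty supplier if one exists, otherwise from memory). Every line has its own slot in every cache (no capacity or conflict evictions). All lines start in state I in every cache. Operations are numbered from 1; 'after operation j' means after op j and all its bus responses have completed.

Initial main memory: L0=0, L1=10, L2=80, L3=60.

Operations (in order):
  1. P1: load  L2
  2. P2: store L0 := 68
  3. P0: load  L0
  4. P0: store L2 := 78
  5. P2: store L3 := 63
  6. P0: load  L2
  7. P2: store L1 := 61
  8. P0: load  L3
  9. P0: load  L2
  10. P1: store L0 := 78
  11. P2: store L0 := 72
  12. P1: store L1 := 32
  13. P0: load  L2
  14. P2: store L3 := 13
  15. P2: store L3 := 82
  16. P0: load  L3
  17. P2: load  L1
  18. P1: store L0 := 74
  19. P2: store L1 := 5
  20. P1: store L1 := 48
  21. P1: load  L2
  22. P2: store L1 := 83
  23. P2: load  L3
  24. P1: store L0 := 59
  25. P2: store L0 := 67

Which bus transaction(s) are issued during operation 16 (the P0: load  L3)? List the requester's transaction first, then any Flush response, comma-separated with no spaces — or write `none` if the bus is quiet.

1. P1: load  L2  bus=[BusRd]  L2: P0=I P1=E P2=I  mem[L2]=80
2. P2: store L0 := 68  bus=[BusRdX]  L0: P0=I P1=I P2=M  mem[L0]=0
3. P0: load  L0  bus=[BusRd]  L0: P0=S P1=I P2=O  mem[L0]=0
4. P0: store L2 := 78  bus=[BusRdX]  L2: P0=M P1=I P2=I  mem[L2]=80
5. P2: store L3 := 63  bus=[BusRdX]  L3: P0=I P1=I P2=M  mem[L3]=60
6. P0: load  L2  bus=[-]  L2: P0=M P1=I P2=I  mem[L2]=80
7. P2: store L1 := 61  bus=[BusRdX]  L1: P0=I P1=I P2=M  mem[L1]=10
8. P0: load  L3  bus=[BusRd]  L3: P0=S P1=I P2=O  mem[L3]=60
9. P0: load  L2  bus=[-]  L2: P0=M P1=I P2=I  mem[L2]=80
10. P1: store L0 := 78  bus=[BusRdX,Flush]  L0: P0=I P1=M P2=I  mem[L0]=68
11. P2: store L0 := 72  bus=[BusRdX,Flush]  L0: P0=I P1=I P2=M  mem[L0]=78
12. P1: store L1 := 32  bus=[BusRdX,Flush]  L1: P0=I P1=M P2=I  mem[L1]=61
13. P0: load  L2  bus=[-]  L2: P0=M P1=I P2=I  mem[L2]=80
14. P2: store L3 := 13  bus=[BusUpgr]  L3: P0=I P1=I P2=M  mem[L3]=60
15. P2: store L3 := 82  bus=[-]  L3: P0=I P1=I P2=M  mem[L3]=60
16. P0: load  L3  bus=[BusRd]  L3: P0=S P1=I P2=O  mem[L3]=60
17. P2: load  L1  bus=[BusRd]  L1: P0=I P1=O P2=S  mem[L1]=61
18. P1: store L0 := 74  bus=[BusRdX,Flush]  L0: P0=I P1=M P2=I  mem[L0]=72
19. P2: store L1 := 5  bus=[BusUpgr,Flush]  L1: P0=I P1=I P2=M  mem[L1]=32
20. P1: store L1 := 48  bus=[BusRdX,Flush]  L1: P0=I P1=M P2=I  mem[L1]=5
21. P1: load  L2  bus=[BusRd]  L2: P0=O P1=S P2=I  mem[L2]=80
22. P2: store L1 := 83  bus=[BusRdX,Flush]  L1: P0=I P1=I P2=M  mem[L1]=48
23. P2: load  L3  bus=[-]  L3: P0=S P1=I P2=O  mem[L3]=60
24. P1: store L0 := 59  bus=[-]  L0: P0=I P1=M P2=I  mem[L0]=72
25. P2: store L0 := 67  bus=[BusRdX,Flush]  L0: P0=I P1=I P2=M  mem[L0]=59

bus = BusRd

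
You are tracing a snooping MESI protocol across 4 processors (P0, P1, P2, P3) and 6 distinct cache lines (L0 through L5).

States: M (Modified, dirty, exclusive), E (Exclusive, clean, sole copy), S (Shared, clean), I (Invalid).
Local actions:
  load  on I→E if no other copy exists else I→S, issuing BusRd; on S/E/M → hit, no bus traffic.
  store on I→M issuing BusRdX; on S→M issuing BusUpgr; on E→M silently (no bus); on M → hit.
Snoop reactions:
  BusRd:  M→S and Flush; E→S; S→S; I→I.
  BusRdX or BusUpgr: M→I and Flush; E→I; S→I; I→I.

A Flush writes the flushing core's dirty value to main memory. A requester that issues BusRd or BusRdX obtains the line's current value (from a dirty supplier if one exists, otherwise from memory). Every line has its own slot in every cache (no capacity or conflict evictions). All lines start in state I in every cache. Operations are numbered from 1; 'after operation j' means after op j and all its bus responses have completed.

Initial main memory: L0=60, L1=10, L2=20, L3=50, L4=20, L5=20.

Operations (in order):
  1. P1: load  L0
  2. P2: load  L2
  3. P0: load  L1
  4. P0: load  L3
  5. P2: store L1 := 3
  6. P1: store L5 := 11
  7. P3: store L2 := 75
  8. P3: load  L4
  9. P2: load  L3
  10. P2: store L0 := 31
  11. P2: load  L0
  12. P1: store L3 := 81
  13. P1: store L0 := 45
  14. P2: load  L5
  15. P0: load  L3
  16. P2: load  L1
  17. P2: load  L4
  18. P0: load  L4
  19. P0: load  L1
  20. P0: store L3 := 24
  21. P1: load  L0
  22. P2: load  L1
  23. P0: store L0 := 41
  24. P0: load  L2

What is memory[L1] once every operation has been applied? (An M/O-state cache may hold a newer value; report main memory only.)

memory[L1] = 3

  op1 P1: load  L0 → I/E/I/I on L0; bus BusRd; mem=60
  op2 P2: load  L2 → I/I/E/I on L2; bus BusRd; mem=20
  op3 P0: load  L1 → E/I/I/I on L1; bus BusRd; mem=10
  op4 P0: load  L3 → E/I/I/I on L3; bus BusRd; mem=50
  op5 P2: store L1 := 3 → I/I/M/I on L1; bus BusRdX; mem=10
  op6 P1: store L5 := 11 → I/M/I/I on L5; bus BusRdX; mem=20
  op7 P3: store L2 := 75 → I/I/I/M on L2; bus BusRdX; mem=20
  op8 P3: load  L4 → I/I/I/E on L4; bus BusRd; mem=20
  op9 P2: load  L3 → S/I/S/I on L3; bus BusRd; mem=50
  op10 P2: store L0 := 31 → I/I/M/I on L0; bus BusRdX; mem=60
  op11 P2: load  L0 → I/I/M/I on L0; bus (none); mem=60
  op12 P1: store L3 := 81 → I/M/I/I on L3; bus BusRdX; mem=50
  op13 P1: store L0 := 45 → I/M/I/I on L0; bus BusRdX Flush; mem=31
  op14 P2: load  L5 → I/S/S/I on L5; bus BusRd Flush; mem=11
  op15 P0: load  L3 → S/S/I/I on L3; bus BusRd Flush; mem=81
  op16 P2: load  L1 → I/I/M/I on L1; bus (none); mem=10
  op17 P2: load  L4 → I/I/S/S on L4; bus BusRd; mem=20
  op18 P0: load  L4 → S/I/S/S on L4; bus BusRd; mem=20
  op19 P0: load  L1 → S/I/S/I on L1; bus BusRd Flush; mem=3
  op20 P0: store L3 := 24 → M/I/I/I on L3; bus BusUpgr; mem=81
  op21 P1: load  L0 → I/M/I/I on L0; bus (none); mem=31
  op22 P2: load  L1 → S/I/S/I on L1; bus (none); mem=3
  op23 P0: store L0 := 41 → M/I/I/I on L0; bus BusRdX Flush; mem=45
  op24 P0: load  L2 → S/I/I/S on L2; bus BusRd Flush; mem=75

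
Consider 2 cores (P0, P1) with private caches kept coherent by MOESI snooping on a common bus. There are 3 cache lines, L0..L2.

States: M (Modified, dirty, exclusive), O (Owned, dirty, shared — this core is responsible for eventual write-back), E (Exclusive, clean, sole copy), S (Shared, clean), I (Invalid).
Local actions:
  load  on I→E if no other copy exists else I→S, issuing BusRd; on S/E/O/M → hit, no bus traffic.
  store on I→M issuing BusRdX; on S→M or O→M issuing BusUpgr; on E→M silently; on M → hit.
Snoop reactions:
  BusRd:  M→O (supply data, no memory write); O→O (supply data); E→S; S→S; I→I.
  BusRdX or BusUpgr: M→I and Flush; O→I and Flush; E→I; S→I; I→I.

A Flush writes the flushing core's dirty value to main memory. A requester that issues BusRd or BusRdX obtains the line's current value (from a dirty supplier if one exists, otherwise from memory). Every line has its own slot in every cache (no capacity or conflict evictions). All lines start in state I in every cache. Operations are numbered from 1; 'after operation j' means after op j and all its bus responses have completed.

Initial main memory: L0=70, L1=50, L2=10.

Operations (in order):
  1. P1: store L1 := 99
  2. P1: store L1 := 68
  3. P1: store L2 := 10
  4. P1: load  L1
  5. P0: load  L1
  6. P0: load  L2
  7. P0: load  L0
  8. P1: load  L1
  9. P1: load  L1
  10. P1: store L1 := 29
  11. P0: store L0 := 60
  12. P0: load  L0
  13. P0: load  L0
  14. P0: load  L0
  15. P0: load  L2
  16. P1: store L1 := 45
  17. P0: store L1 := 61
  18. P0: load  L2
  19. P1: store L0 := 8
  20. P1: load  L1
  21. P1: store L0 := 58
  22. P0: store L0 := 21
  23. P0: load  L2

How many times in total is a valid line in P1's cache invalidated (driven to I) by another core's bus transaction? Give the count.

invalidations = 2

1. P1: store L1 := 99  bus=[BusRdX]  L1: P0=I P1=M  mem[L1]=50
2. P1: store L1 := 68  bus=[-]  L1: P0=I P1=M  mem[L1]=50
3. P1: store L2 := 10  bus=[BusRdX]  L2: P0=I P1=M  mem[L2]=10
4. P1: load  L1  bus=[-]  L1: P0=I P1=M  mem[L1]=50
5. P0: load  L1  bus=[BusRd]  L1: P0=S P1=O  mem[L1]=50
6. P0: load  L2  bus=[BusRd]  L2: P0=S P1=O  mem[L2]=10
7. P0: load  L0  bus=[BusRd]  L0: P0=E P1=I  mem[L0]=70
8. P1: load  L1  bus=[-]  L1: P0=S P1=O  mem[L1]=50
9. P1: load  L1  bus=[-]  L1: P0=S P1=O  mem[L1]=50
10. P1: store L1 := 29  bus=[BusUpgr]  L1: P0=I P1=M  mem[L1]=50
11. P0: store L0 := 60  bus=[-]  L0: P0=M P1=I  mem[L0]=70
12. P0: load  L0  bus=[-]  L0: P0=M P1=I  mem[L0]=70
13. P0: load  L0  bus=[-]  L0: P0=M P1=I  mem[L0]=70
14. P0: load  L0  bus=[-]  L0: P0=M P1=I  mem[L0]=70
15. P0: load  L2  bus=[-]  L2: P0=S P1=O  mem[L2]=10
16. P1: store L1 := 45  bus=[-]  L1: P0=I P1=M  mem[L1]=50
17. P0: store L1 := 61  bus=[BusRdX,Flush]  L1: P0=M P1=I  mem[L1]=45
18. P0: load  L2  bus=[-]  L2: P0=S P1=O  mem[L2]=10
19. P1: store L0 := 8  bus=[BusRdX,Flush]  L0: P0=I P1=M  mem[L0]=60
20. P1: load  L1  bus=[BusRd]  L1: P0=O P1=S  mem[L1]=45
21. P1: store L0 := 58  bus=[-]  L0: P0=I P1=M  mem[L0]=60
22. P0: store L0 := 21  bus=[BusRdX,Flush]  L0: P0=M P1=I  mem[L0]=58
23. P0: load  L2  bus=[-]  L2: P0=S P1=O  mem[L2]=10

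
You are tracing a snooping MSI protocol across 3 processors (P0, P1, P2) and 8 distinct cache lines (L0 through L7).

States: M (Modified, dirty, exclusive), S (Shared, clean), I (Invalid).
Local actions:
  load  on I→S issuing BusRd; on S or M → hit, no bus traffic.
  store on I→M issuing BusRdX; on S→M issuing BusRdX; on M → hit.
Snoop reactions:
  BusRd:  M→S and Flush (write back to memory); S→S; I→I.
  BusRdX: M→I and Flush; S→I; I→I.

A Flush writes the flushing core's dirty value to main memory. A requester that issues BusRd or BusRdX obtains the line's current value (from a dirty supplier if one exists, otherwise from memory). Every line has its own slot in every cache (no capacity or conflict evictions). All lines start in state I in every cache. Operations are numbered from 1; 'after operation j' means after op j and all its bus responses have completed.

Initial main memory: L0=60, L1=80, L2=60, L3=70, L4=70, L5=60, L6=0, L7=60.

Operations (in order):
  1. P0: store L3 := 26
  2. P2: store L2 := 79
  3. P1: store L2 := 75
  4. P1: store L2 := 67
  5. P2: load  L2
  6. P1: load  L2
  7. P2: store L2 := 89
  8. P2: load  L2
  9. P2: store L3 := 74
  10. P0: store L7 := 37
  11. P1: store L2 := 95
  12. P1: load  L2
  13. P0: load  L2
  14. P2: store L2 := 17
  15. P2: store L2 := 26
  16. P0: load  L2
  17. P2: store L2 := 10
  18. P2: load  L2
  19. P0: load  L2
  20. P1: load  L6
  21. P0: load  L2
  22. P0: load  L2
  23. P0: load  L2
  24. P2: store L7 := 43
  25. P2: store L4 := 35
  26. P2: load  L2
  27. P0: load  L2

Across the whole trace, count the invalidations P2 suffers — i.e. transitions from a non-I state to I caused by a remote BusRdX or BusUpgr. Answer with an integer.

[1] P0: store L3 := 26 | P0:M(26), P1:I, P2:I | bus: BusRdX
[2] P2: store L2 := 79 | P0:I, P1:I, P2:M(79) | bus: BusRdX
[3] P1: store L2 := 75 | P0:I, P1:M(75), P2:I | bus: BusRdX,Flush
[4] P1: store L2 := 67 | P0:I, P1:M(67), P2:I | bus: none
[5] P2: load  L2 | P0:I, P1:S(67), P2:S(67) | bus: BusRd,Flush
[6] P1: load  L2 | P0:I, P1:S(67), P2:S(67) | bus: none
[7] P2: store L2 := 89 | P0:I, P1:I, P2:M(89) | bus: BusRdX
[8] P2: load  L2 | P0:I, P1:I, P2:M(89) | bus: none
[9] P2: store L3 := 74 | P0:I, P1:I, P2:M(74) | bus: BusRdX,Flush
[10] P0: store L7 := 37 | P0:M(37), P1:I, P2:I | bus: BusRdX
[11] P1: store L2 := 95 | P0:I, P1:M(95), P2:I | bus: BusRdX,Flush
[12] P1: load  L2 | P0:I, P1:M(95), P2:I | bus: none
[13] P0: load  L2 | P0:S(95), P1:S(95), P2:I | bus: BusRd,Flush
[14] P2: store L2 := 17 | P0:I, P1:I, P2:M(17) | bus: BusRdX
[15] P2: store L2 := 26 | P0:I, P1:I, P2:M(26) | bus: none
[16] P0: load  L2 | P0:S(26), P1:I, P2:S(26) | bus: BusRd,Flush
[17] P2: store L2 := 10 | P0:I, P1:I, P2:M(10) | bus: BusRdX
[18] P2: load  L2 | P0:I, P1:I, P2:M(10) | bus: none
[19] P0: load  L2 | P0:S(10), P1:I, P2:S(10) | bus: BusRd,Flush
[20] P1: load  L6 | P0:I, P1:S(0), P2:I | bus: BusRd
[21] P0: load  L2 | P0:S(10), P1:I, P2:S(10) | bus: none
[22] P0: load  L2 | P0:S(10), P1:I, P2:S(10) | bus: none
[23] P0: load  L2 | P0:S(10), P1:I, P2:S(10) | bus: none
[24] P2: store L7 := 43 | P0:I, P1:I, P2:M(43) | bus: BusRdX,Flush
[25] P2: store L4 := 35 | P0:I, P1:I, P2:M(35) | bus: BusRdX
[26] P2: load  L2 | P0:S(10), P1:I, P2:S(10) | bus: none
[27] P0: load  L2 | P0:S(10), P1:I, P2:S(10) | bus: none

invalidations = 2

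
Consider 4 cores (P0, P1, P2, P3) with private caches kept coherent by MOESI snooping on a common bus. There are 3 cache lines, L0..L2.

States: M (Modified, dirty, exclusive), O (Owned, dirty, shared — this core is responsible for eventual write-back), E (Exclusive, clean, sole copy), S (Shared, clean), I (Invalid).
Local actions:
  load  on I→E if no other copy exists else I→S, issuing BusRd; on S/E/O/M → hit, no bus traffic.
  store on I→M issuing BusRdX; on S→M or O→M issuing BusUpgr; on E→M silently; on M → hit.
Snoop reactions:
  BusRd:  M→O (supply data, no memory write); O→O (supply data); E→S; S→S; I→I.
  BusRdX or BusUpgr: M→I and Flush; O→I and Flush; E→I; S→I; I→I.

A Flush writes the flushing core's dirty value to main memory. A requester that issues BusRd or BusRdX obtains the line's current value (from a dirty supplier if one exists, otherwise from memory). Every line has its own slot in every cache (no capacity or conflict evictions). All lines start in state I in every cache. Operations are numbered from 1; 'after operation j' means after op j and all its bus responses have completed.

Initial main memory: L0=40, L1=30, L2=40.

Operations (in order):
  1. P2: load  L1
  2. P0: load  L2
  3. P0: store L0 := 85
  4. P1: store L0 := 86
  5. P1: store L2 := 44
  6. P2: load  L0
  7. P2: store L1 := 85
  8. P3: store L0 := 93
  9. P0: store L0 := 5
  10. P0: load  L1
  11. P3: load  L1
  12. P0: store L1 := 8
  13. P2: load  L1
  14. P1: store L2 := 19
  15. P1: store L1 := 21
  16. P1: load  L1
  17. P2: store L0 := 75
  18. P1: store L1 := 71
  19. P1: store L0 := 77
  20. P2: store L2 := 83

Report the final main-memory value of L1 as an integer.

1. P2: load  L1  bus=[BusRd]  L1: P0=I P1=I P2=E P3=I  mem[L1]=30
2. P0: load  L2  bus=[BusRd]  L2: P0=E P1=I P2=I P3=I  mem[L2]=40
3. P0: store L0 := 85  bus=[BusRdX]  L0: P0=M P1=I P2=I P3=I  mem[L0]=40
4. P1: store L0 := 86  bus=[BusRdX,Flush]  L0: P0=I P1=M P2=I P3=I  mem[L0]=85
5. P1: store L2 := 44  bus=[BusRdX]  L2: P0=I P1=M P2=I P3=I  mem[L2]=40
6. P2: load  L0  bus=[BusRd]  L0: P0=I P1=O P2=S P3=I  mem[L0]=85
7. P2: store L1 := 85  bus=[-]  L1: P0=I P1=I P2=M P3=I  mem[L1]=30
8. P3: store L0 := 93  bus=[BusRdX,Flush]  L0: P0=I P1=I P2=I P3=M  mem[L0]=86
9. P0: store L0 := 5  bus=[BusRdX,Flush]  L0: P0=M P1=I P2=I P3=I  mem[L0]=93
10. P0: load  L1  bus=[BusRd]  L1: P0=S P1=I P2=O P3=I  mem[L1]=30
11. P3: load  L1  bus=[BusRd]  L1: P0=S P1=I P2=O P3=S  mem[L1]=30
12. P0: store L1 := 8  bus=[BusUpgr,Flush]  L1: P0=M P1=I P2=I P3=I  mem[L1]=85
13. P2: load  L1  bus=[BusRd]  L1: P0=O P1=I P2=S P3=I  mem[L1]=85
14. P1: store L2 := 19  bus=[-]  L2: P0=I P1=M P2=I P3=I  mem[L2]=40
15. P1: store L1 := 21  bus=[BusRdX,Flush]  L1: P0=I P1=M P2=I P3=I  mem[L1]=8
16. P1: load  L1  bus=[-]  L1: P0=I P1=M P2=I P3=I  mem[L1]=8
17. P2: store L0 := 75  bus=[BusRdX,Flush]  L0: P0=I P1=I P2=M P3=I  mem[L0]=5
18. P1: store L1 := 71  bus=[-]  L1: P0=I P1=M P2=I P3=I  mem[L1]=8
19. P1: store L0 := 77  bus=[BusRdX,Flush]  L0: P0=I P1=M P2=I P3=I  mem[L0]=75
20. P2: store L2 := 83  bus=[BusRdX,Flush]  L2: P0=I P1=I P2=M P3=I  mem[L2]=19

memory[L1] = 8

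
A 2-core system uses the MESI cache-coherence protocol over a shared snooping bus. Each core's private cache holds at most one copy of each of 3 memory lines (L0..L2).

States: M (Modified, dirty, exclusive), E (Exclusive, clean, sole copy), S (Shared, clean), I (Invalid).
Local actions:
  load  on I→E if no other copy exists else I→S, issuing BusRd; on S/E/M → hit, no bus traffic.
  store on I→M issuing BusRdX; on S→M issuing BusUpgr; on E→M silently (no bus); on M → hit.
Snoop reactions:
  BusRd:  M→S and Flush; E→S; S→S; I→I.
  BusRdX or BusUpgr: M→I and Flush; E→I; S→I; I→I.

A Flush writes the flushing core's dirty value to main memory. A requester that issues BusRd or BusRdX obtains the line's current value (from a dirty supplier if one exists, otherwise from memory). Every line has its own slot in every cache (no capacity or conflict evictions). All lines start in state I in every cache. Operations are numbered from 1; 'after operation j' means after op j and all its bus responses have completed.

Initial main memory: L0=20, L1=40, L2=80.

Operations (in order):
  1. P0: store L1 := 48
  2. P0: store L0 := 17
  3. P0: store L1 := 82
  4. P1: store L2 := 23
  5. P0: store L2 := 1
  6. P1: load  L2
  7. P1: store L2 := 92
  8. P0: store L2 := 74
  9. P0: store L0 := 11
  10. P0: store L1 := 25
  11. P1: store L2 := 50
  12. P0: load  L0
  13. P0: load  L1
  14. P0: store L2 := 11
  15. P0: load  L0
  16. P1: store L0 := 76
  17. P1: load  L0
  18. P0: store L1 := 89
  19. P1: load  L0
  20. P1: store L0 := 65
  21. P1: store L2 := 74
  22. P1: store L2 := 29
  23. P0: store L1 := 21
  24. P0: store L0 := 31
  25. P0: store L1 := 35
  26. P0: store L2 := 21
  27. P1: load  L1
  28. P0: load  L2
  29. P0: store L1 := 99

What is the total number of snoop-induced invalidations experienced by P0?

step 1: P0: store L1 := 48  ⟶  MI  (L1)  txn=BusRdX  M[L1]=40
step 2: P0: store L0 := 17  ⟶  MI  (L0)  txn=BusRdX  M[L0]=20
step 3: P0: store L1 := 82  ⟶  MI  (L1)  txn=∅  M[L1]=40
step 4: P1: store L2 := 23  ⟶  IM  (L2)  txn=BusRdX  M[L2]=80
step 5: P0: store L2 := 1  ⟶  MI  (L2)  txn=BusRdX+Flush  M[L2]=23
step 6: P1: load  L2  ⟶  SS  (L2)  txn=BusRd+Flush  M[L2]=1
step 7: P1: store L2 := 92  ⟶  IM  (L2)  txn=BusUpgr  M[L2]=1
step 8: P0: store L2 := 74  ⟶  MI  (L2)  txn=BusRdX+Flush  M[L2]=92
step 9: P0: store L0 := 11  ⟶  MI  (L0)  txn=∅  M[L0]=20
step 10: P0: store L1 := 25  ⟶  MI  (L1)  txn=∅  M[L1]=40
step 11: P1: store L2 := 50  ⟶  IM  (L2)  txn=BusRdX+Flush  M[L2]=74
step 12: P0: load  L0  ⟶  MI  (L0)  txn=∅  M[L0]=20
step 13: P0: load  L1  ⟶  MI  (L1)  txn=∅  M[L1]=40
step 14: P0: store L2 := 11  ⟶  MI  (L2)  txn=BusRdX+Flush  M[L2]=50
step 15: P0: load  L0  ⟶  MI  (L0)  txn=∅  M[L0]=20
step 16: P1: store L0 := 76  ⟶  IM  (L0)  txn=BusRdX+Flush  M[L0]=11
step 17: P1: load  L0  ⟶  IM  (L0)  txn=∅  M[L0]=11
step 18: P0: store L1 := 89  ⟶  MI  (L1)  txn=∅  M[L1]=40
step 19: P1: load  L0  ⟶  IM  (L0)  txn=∅  M[L0]=11
step 20: P1: store L0 := 65  ⟶  IM  (L0)  txn=∅  M[L0]=11
step 21: P1: store L2 := 74  ⟶  IM  (L2)  txn=BusRdX+Flush  M[L2]=11
step 22: P1: store L2 := 29  ⟶  IM  (L2)  txn=∅  M[L2]=11
step 23: P0: store L1 := 21  ⟶  MI  (L1)  txn=∅  M[L1]=40
step 24: P0: store L0 := 31  ⟶  MI  (L0)  txn=BusRdX+Flush  M[L0]=65
step 25: P0: store L1 := 35  ⟶  MI  (L1)  txn=∅  M[L1]=40
step 26: P0: store L2 := 21  ⟶  MI  (L2)  txn=BusRdX+Flush  M[L2]=29
step 27: P1: load  L1  ⟶  SS  (L1)  txn=BusRd+Flush  M[L1]=35
step 28: P0: load  L2  ⟶  MI  (L2)  txn=∅  M[L2]=29
step 29: P0: store L1 := 99  ⟶  MI  (L1)  txn=BusUpgr  M[L1]=35

invalidations = 4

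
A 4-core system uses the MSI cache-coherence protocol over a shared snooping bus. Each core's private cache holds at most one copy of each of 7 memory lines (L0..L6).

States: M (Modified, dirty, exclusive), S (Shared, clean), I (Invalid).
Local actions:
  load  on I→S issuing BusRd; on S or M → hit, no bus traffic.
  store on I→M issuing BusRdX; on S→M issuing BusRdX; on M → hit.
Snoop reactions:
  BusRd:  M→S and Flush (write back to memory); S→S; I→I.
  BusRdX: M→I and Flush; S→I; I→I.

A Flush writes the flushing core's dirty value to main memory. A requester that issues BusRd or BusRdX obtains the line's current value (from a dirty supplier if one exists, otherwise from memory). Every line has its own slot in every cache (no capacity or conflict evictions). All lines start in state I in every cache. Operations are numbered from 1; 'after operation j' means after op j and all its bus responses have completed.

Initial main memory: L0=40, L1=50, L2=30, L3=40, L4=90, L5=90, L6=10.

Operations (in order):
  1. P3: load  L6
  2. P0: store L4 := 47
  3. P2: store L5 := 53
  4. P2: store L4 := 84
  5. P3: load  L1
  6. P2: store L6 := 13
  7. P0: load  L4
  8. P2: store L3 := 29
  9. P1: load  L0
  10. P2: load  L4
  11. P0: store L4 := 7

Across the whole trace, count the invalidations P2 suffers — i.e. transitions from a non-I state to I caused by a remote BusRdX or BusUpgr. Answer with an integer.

[1] P3: load  L6 | P0:I, P1:I, P2:I, P3:S(10) | bus: BusRd
[2] P0: store L4 := 47 | P0:M(47), P1:I, P2:I, P3:I | bus: BusRdX
[3] P2: store L5 := 53 | P0:I, P1:I, P2:M(53), P3:I | bus: BusRdX
[4] P2: store L4 := 84 | P0:I, P1:I, P2:M(84), P3:I | bus: BusRdX,Flush
[5] P3: load  L1 | P0:I, P1:I, P2:I, P3:S(50) | bus: BusRd
[6] P2: store L6 := 13 | P0:I, P1:I, P2:M(13), P3:I | bus: BusRdX
[7] P0: load  L4 | P0:S(84), P1:I, P2:S(84), P3:I | bus: BusRd,Flush
[8] P2: store L3 := 29 | P0:I, P1:I, P2:M(29), P3:I | bus: BusRdX
[9] P1: load  L0 | P0:I, P1:S(40), P2:I, P3:I | bus: BusRd
[10] P2: load  L4 | P0:S(84), P1:I, P2:S(84), P3:I | bus: none
[11] P0: store L4 := 7 | P0:M(7), P1:I, P2:I, P3:I | bus: BusRdX

invalidations = 1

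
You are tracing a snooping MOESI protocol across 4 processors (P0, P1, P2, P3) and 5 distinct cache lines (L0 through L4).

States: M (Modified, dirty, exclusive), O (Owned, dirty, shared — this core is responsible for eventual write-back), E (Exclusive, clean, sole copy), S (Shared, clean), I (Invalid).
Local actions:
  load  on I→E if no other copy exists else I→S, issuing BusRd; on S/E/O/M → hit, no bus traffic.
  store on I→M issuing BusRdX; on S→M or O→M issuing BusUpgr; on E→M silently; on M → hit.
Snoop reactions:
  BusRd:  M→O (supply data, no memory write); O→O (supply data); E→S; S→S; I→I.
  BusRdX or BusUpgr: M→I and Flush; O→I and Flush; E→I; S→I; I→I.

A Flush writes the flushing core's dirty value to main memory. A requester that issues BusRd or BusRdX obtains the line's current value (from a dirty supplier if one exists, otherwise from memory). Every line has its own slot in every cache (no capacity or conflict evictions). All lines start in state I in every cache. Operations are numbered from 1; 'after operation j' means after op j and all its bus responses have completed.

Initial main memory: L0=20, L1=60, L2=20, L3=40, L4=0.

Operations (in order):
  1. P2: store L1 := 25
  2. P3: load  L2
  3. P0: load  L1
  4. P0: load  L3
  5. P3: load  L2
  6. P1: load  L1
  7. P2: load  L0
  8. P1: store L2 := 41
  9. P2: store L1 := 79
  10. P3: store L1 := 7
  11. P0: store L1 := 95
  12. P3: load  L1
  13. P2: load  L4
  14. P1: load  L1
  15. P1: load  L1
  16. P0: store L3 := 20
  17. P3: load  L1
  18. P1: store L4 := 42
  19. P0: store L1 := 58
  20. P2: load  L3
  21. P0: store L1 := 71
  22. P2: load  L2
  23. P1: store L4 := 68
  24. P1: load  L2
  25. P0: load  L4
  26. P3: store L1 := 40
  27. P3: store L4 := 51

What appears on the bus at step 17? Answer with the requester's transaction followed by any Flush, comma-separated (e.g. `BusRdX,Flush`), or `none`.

bus = none

step 1: P2: store L1 := 25  ⟶  IIMI  (L1)  txn=BusRdX  M[L1]=60
step 2: P3: load  L2  ⟶  IIIE  (L2)  txn=BusRd  M[L2]=20
step 3: P0: load  L1  ⟶  SIOI  (L1)  txn=BusRd  M[L1]=60
step 4: P0: load  L3  ⟶  EIII  (L3)  txn=BusRd  M[L3]=40
step 5: P3: load  L2  ⟶  IIIE  (L2)  txn=∅  M[L2]=20
step 6: P1: load  L1  ⟶  SSOI  (L1)  txn=BusRd  M[L1]=60
step 7: P2: load  L0  ⟶  IIEI  (L0)  txn=BusRd  M[L0]=20
step 8: P1: store L2 := 41  ⟶  IMII  (L2)  txn=BusRdX  M[L2]=20
step 9: P2: store L1 := 79  ⟶  IIMI  (L1)  txn=BusUpgr  M[L1]=60
step 10: P3: store L1 := 7  ⟶  IIIM  (L1)  txn=BusRdX+Flush  M[L1]=79
step 11: P0: store L1 := 95  ⟶  MIII  (L1)  txn=BusRdX+Flush  M[L1]=7
step 12: P3: load  L1  ⟶  OIIS  (L1)  txn=BusRd  M[L1]=7
step 13: P2: load  L4  ⟶  IIEI  (L4)  txn=BusRd  M[L4]=0
step 14: P1: load  L1  ⟶  OSIS  (L1)  txn=BusRd  M[L1]=7
step 15: P1: load  L1  ⟶  OSIS  (L1)  txn=∅  M[L1]=7
step 16: P0: store L3 := 20  ⟶  MIII  (L3)  txn=∅  M[L3]=40
step 17: P3: load  L1  ⟶  OSIS  (L1)  txn=∅  M[L1]=7
step 18: P1: store L4 := 42  ⟶  IMII  (L4)  txn=BusRdX  M[L4]=0
step 19: P0: store L1 := 58  ⟶  MIII  (L1)  txn=BusUpgr  M[L1]=7
step 20: P2: load  L3  ⟶  OISI  (L3)  txn=BusRd  M[L3]=40
step 21: P0: store L1 := 71  ⟶  MIII  (L1)  txn=∅  M[L1]=7
step 22: P2: load  L2  ⟶  IOSI  (L2)  txn=BusRd  M[L2]=20
step 23: P1: store L4 := 68  ⟶  IMII  (L4)  txn=∅  M[L4]=0
step 24: P1: load  L2  ⟶  IOSI  (L2)  txn=∅  M[L2]=20
step 25: P0: load  L4  ⟶  SOII  (L4)  txn=BusRd  M[L4]=0
step 26: P3: store L1 := 40  ⟶  IIIM  (L1)  txn=BusRdX+Flush  M[L1]=71
step 27: P3: store L4 := 51  ⟶  IIIM  (L4)  txn=BusRdX+Flush  M[L4]=68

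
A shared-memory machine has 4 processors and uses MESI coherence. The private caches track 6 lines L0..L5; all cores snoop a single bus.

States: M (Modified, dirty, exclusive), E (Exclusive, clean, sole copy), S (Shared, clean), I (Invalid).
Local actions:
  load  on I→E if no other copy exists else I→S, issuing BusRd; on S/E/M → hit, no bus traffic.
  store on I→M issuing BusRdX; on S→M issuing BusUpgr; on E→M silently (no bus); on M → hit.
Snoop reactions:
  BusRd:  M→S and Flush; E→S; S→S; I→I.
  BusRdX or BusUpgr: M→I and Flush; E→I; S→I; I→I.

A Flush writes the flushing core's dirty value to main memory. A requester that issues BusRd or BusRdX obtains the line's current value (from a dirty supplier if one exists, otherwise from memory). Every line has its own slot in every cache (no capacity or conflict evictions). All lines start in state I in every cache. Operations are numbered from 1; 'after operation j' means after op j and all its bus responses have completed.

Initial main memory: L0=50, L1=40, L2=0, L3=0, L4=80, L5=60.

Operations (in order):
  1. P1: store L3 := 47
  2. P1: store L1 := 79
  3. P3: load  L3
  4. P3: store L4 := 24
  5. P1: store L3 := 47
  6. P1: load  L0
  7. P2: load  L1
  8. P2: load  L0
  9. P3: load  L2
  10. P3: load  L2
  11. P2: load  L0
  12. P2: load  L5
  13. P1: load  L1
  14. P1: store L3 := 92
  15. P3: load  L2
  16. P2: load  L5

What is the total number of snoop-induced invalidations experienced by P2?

invalidations = 0

  op1 P1: store L3 := 47 → I/M/I/I on L3; bus BusRdX; mem=0
  op2 P1: store L1 := 79 → I/M/I/I on L1; bus BusRdX; mem=40
  op3 P3: load  L3 → I/S/I/S on L3; bus BusRd Flush; mem=47
  op4 P3: store L4 := 24 → I/I/I/M on L4; bus BusRdX; mem=80
  op5 P1: store L3 := 47 → I/M/I/I on L3; bus BusUpgr; mem=47
  op6 P1: load  L0 → I/E/I/I on L0; bus BusRd; mem=50
  op7 P2: load  L1 → I/S/S/I on L1; bus BusRd Flush; mem=79
  op8 P2: load  L0 → I/S/S/I on L0; bus BusRd; mem=50
  op9 P3: load  L2 → I/I/I/E on L2; bus BusRd; mem=0
  op10 P3: load  L2 → I/I/I/E on L2; bus (none); mem=0
  op11 P2: load  L0 → I/S/S/I on L0; bus (none); mem=50
  op12 P2: load  L5 → I/I/E/I on L5; bus BusRd; mem=60
  op13 P1: load  L1 → I/S/S/I on L1; bus (none); mem=79
  op14 P1: store L3 := 92 → I/M/I/I on L3; bus (none); mem=47
  op15 P3: load  L2 → I/I/I/E on L2; bus (none); mem=0
  op16 P2: load  L5 → I/I/E/I on L5; bus (none); mem=60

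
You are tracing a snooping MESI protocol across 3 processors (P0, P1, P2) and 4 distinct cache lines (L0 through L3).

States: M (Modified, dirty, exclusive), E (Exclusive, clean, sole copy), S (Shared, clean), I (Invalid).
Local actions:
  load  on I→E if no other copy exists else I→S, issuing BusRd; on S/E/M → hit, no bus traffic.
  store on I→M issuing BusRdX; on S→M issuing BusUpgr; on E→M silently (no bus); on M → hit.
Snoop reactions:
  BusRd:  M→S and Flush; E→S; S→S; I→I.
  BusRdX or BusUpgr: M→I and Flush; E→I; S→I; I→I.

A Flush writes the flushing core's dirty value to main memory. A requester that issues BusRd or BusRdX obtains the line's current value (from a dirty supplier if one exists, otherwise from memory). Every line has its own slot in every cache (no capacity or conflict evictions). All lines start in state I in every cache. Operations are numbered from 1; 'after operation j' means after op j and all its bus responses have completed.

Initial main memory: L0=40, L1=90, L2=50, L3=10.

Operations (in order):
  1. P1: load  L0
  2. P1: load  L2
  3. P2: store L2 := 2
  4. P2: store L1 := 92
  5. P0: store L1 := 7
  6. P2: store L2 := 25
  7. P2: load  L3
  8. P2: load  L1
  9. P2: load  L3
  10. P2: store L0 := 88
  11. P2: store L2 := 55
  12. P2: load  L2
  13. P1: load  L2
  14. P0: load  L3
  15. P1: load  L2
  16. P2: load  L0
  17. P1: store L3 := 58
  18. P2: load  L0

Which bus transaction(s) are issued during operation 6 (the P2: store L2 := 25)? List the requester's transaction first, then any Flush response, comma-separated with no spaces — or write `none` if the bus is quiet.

bus = none

1. P1: load  L0  bus=[BusRd]  L0: P0=I P1=E P2=I  mem[L0]=40
2. P1: load  L2  bus=[BusRd]  L2: P0=I P1=E P2=I  mem[L2]=50
3. P2: store L2 := 2  bus=[BusRdX]  L2: P0=I P1=I P2=M  mem[L2]=50
4. P2: store L1 := 92  bus=[BusRdX]  L1: P0=I P1=I P2=M  mem[L1]=90
5. P0: store L1 := 7  bus=[BusRdX,Flush]  L1: P0=M P1=I P2=I  mem[L1]=92
6. P2: store L2 := 25  bus=[-]  L2: P0=I P1=I P2=M  mem[L2]=50
7. P2: load  L3  bus=[BusRd]  L3: P0=I P1=I P2=E  mem[L3]=10
8. P2: load  L1  bus=[BusRd,Flush]  L1: P0=S P1=I P2=S  mem[L1]=7
9. P2: load  L3  bus=[-]  L3: P0=I P1=I P2=E  mem[L3]=10
10. P2: store L0 := 88  bus=[BusRdX]  L0: P0=I P1=I P2=M  mem[L0]=40
11. P2: store L2 := 55  bus=[-]  L2: P0=I P1=I P2=M  mem[L2]=50
12. P2: load  L2  bus=[-]  L2: P0=I P1=I P2=M  mem[L2]=50
13. P1: load  L2  bus=[BusRd,Flush]  L2: P0=I P1=S P2=S  mem[L2]=55
14. P0: load  L3  bus=[BusRd]  L3: P0=S P1=I P2=S  mem[L3]=10
15. P1: load  L2  bus=[-]  L2: P0=I P1=S P2=S  mem[L2]=55
16. P2: load  L0  bus=[-]  L0: P0=I P1=I P2=M  mem[L0]=40
17. P1: store L3 := 58  bus=[BusRdX]  L3: P0=I P1=M P2=I  mem[L3]=10
18. P2: load  L0  bus=[-]  L0: P0=I P1=I P2=M  mem[L0]=40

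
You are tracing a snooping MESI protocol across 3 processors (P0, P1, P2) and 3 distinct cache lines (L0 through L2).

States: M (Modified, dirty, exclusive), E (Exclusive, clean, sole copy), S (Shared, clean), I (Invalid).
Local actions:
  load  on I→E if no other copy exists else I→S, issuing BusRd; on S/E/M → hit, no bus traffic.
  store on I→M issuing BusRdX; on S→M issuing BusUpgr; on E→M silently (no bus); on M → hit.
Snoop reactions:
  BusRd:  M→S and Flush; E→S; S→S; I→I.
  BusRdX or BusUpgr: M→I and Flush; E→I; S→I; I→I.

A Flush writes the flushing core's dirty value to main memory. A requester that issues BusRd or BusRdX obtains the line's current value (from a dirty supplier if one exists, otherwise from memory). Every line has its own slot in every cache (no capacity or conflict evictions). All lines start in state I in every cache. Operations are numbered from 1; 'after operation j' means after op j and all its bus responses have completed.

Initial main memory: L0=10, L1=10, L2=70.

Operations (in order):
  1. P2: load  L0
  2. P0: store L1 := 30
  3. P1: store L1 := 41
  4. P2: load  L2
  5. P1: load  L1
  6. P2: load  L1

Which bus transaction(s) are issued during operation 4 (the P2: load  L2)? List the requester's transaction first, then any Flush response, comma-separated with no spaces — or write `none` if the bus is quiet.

step 1: P2: load  L0  ⟶  IIE  (L0)  txn=BusRd  M[L0]=10
step 2: P0: store L1 := 30  ⟶  MII  (L1)  txn=BusRdX  M[L1]=10
step 3: P1: store L1 := 41  ⟶  IMI  (L1)  txn=BusRdX+Flush  M[L1]=30
step 4: P2: load  L2  ⟶  IIE  (L2)  txn=BusRd  M[L2]=70
step 5: P1: load  L1  ⟶  IMI  (L1)  txn=∅  M[L1]=30
step 6: P2: load  L1  ⟶  ISS  (L1)  txn=BusRd+Flush  M[L1]=41

bus = BusRd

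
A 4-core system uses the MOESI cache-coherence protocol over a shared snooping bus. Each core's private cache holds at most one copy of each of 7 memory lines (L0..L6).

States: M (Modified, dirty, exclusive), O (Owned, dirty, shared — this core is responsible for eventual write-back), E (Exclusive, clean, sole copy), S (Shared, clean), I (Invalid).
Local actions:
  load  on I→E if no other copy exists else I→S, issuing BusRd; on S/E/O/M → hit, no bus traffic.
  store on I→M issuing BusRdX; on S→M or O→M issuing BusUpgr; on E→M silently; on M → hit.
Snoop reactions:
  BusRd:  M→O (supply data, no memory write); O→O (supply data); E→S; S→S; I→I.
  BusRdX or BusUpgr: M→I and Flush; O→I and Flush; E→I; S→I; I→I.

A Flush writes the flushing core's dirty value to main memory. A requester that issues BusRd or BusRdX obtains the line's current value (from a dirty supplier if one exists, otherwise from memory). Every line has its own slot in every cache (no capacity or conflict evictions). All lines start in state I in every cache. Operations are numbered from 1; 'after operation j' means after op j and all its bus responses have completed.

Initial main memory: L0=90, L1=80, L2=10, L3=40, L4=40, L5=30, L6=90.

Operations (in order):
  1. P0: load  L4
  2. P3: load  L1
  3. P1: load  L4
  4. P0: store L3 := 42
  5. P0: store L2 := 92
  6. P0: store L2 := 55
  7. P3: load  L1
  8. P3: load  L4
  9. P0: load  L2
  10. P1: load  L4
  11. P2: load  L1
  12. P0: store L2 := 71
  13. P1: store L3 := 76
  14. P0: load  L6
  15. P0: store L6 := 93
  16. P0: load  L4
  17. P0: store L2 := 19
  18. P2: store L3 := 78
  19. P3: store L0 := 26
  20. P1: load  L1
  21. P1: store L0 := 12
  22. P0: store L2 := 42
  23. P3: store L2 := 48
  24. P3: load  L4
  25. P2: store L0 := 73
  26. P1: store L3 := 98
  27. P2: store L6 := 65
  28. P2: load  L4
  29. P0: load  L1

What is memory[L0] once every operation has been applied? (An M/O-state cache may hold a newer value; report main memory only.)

memory[L0] = 12

1. P0: load  L4  bus=[BusRd]  L4: P0=E P1=I P2=I P3=I  mem[L4]=40
2. P3: load  L1  bus=[BusRd]  L1: P0=I P1=I P2=I P3=E  mem[L1]=80
3. P1: load  L4  bus=[BusRd]  L4: P0=S P1=S P2=I P3=I  mem[L4]=40
4. P0: store L3 := 42  bus=[BusRdX]  L3: P0=M P1=I P2=I P3=I  mem[L3]=40
5. P0: store L2 := 92  bus=[BusRdX]  L2: P0=M P1=I P2=I P3=I  mem[L2]=10
6. P0: store L2 := 55  bus=[-]  L2: P0=M P1=I P2=I P3=I  mem[L2]=10
7. P3: load  L1  bus=[-]  L1: P0=I P1=I P2=I P3=E  mem[L1]=80
8. P3: load  L4  bus=[BusRd]  L4: P0=S P1=S P2=I P3=S  mem[L4]=40
9. P0: load  L2  bus=[-]  L2: P0=M P1=I P2=I P3=I  mem[L2]=10
10. P1: load  L4  bus=[-]  L4: P0=S P1=S P2=I P3=S  mem[L4]=40
11. P2: load  L1  bus=[BusRd]  L1: P0=I P1=I P2=S P3=S  mem[L1]=80
12. P0: store L2 := 71  bus=[-]  L2: P0=M P1=I P2=I P3=I  mem[L2]=10
13. P1: store L3 := 76  bus=[BusRdX,Flush]  L3: P0=I P1=M P2=I P3=I  mem[L3]=42
14. P0: load  L6  bus=[BusRd]  L6: P0=E P1=I P2=I P3=I  mem[L6]=90
15. P0: store L6 := 93  bus=[-]  L6: P0=M P1=I P2=I P3=I  mem[L6]=90
16. P0: load  L4  bus=[-]  L4: P0=S P1=S P2=I P3=S  mem[L4]=40
17. P0: store L2 := 19  bus=[-]  L2: P0=M P1=I P2=I P3=I  mem[L2]=10
18. P2: store L3 := 78  bus=[BusRdX,Flush]  L3: P0=I P1=I P2=M P3=I  mem[L3]=76
19. P3: store L0 := 26  bus=[BusRdX]  L0: P0=I P1=I P2=I P3=M  mem[L0]=90
20. P1: load  L1  bus=[BusRd]  L1: P0=I P1=S P2=S P3=S  mem[L1]=80
21. P1: store L0 := 12  bus=[BusRdX,Flush]  L0: P0=I P1=M P2=I P3=I  mem[L0]=26
22. P0: store L2 := 42  bus=[-]  L2: P0=M P1=I P2=I P3=I  mem[L2]=10
23. P3: store L2 := 48  bus=[BusRdX,Flush]  L2: P0=I P1=I P2=I P3=M  mem[L2]=42
24. P3: load  L4  bus=[-]  L4: P0=S P1=S P2=I P3=S  mem[L4]=40
25. P2: store L0 := 73  bus=[BusRdX,Flush]  L0: P0=I P1=I P2=M P3=I  mem[L0]=12
26. P1: store L3 := 98  bus=[BusRdX,Flush]  L3: P0=I P1=M P2=I P3=I  mem[L3]=78
27. P2: store L6 := 65  bus=[BusRdX,Flush]  L6: P0=I P1=I P2=M P3=I  mem[L6]=93
28. P2: load  L4  bus=[BusRd]  L4: P0=S P1=S P2=S P3=S  mem[L4]=40
29. P0: load  L1  bus=[BusRd]  L1: P0=S P1=S P2=S P3=S  mem[L1]=80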